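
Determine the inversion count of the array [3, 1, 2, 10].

Finding inversions in [3, 1, 2, 10]:

(0, 1): arr[0]=3 > arr[1]=1
(0, 2): arr[0]=3 > arr[2]=2

Total inversions: 2

The array has 2 inversion(s): (0,1), (0,2). Each pair (i,j) satisfies i < j and arr[i] > arr[j].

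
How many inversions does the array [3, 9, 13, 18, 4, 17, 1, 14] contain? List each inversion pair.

Finding inversions in [3, 9, 13, 18, 4, 17, 1, 14]:

(0, 6): arr[0]=3 > arr[6]=1
(1, 4): arr[1]=9 > arr[4]=4
(1, 6): arr[1]=9 > arr[6]=1
(2, 4): arr[2]=13 > arr[4]=4
(2, 6): arr[2]=13 > arr[6]=1
(3, 4): arr[3]=18 > arr[4]=4
(3, 5): arr[3]=18 > arr[5]=17
(3, 6): arr[3]=18 > arr[6]=1
(3, 7): arr[3]=18 > arr[7]=14
(4, 6): arr[4]=4 > arr[6]=1
(5, 6): arr[5]=17 > arr[6]=1
(5, 7): arr[5]=17 > arr[7]=14

Total inversions: 12

The array has 12 inversion(s): (0,6), (1,4), (1,6), (2,4), (2,6), (3,4), (3,5), (3,6), (3,7), (4,6), (5,6), (5,7). Each pair (i,j) satisfies i < j and arr[i] > arr[j].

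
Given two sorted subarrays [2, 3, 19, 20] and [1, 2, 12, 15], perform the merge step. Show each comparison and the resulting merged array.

Merging process:

Compare 2 vs 1: take 1 from right. Merged: [1]
Compare 2 vs 2: take 2 from left. Merged: [1, 2]
Compare 3 vs 2: take 2 from right. Merged: [1, 2, 2]
Compare 3 vs 12: take 3 from left. Merged: [1, 2, 2, 3]
Compare 19 vs 12: take 12 from right. Merged: [1, 2, 2, 3, 12]
Compare 19 vs 15: take 15 from right. Merged: [1, 2, 2, 3, 12, 15]
Append remaining from left: [19, 20]. Merged: [1, 2, 2, 3, 12, 15, 19, 20]

Final merged array: [1, 2, 2, 3, 12, 15, 19, 20]
Total comparisons: 6

The merged array is [1, 2, 2, 3, 12, 15, 19, 20], requiring 6 comparisons. The merge step runs in O(n) time where n is the total number of elements.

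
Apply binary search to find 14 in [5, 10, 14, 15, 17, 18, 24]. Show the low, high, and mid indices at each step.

Binary search for 14 in [5, 10, 14, 15, 17, 18, 24]:

lo=0, hi=6, mid=3, arr[mid]=15 -> 15 > 14, search left half
lo=0, hi=2, mid=1, arr[mid]=10 -> 10 < 14, search right half
lo=2, hi=2, mid=2, arr[mid]=14 -> Found target at index 2!

Binary search finds 14 at index 2 after 3 comparisons. The search repeatedly halves the search space by comparing with the middle element.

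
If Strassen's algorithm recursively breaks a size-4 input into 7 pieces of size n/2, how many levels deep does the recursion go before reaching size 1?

For divide and conquer with division factor 2:

Problem sizes at each level:
Level 0: 4
Level 1: 2
Level 2: 1

The root is level 0 and the size-1 base case is level 2 (the tree spans levels 0 through 2, i.e. 3 levels counting the root), so the depth is the number of divisions: log_2(4) = 2

The recursion tree depth is log_2(4) = 2. At each level, the problem size is divided by 2, so it takes 2 divisions to reduce to a base case of size 1. The algorithm makes 7 recursive calls at each level.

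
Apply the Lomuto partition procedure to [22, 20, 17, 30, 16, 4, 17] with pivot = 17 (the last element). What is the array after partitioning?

Lomuto partition with pivot = 17:

Initial array: [22, 20, 17, 30, 16, 4, 17]

arr[0]=22 > 17: no swap
arr[1]=20 > 17: no swap
arr[2]=17 <= 17: swap with position 0, array becomes [17, 20, 22, 30, 16, 4, 17]
arr[3]=30 > 17: no swap
arr[4]=16 <= 17: swap with position 1, array becomes [17, 16, 22, 30, 20, 4, 17]
arr[5]=4 <= 17: swap with position 2, array becomes [17, 16, 4, 30, 20, 22, 17]

Place pivot at position 3: [17, 16, 4, 17, 20, 22, 30]
Pivot position: 3

After partitioning with pivot 17, the array becomes [17, 16, 4, 17, 20, 22, 30]. The pivot is placed at index 3. All elements to the left of the pivot are <= 17, and all elements to the right are > 17.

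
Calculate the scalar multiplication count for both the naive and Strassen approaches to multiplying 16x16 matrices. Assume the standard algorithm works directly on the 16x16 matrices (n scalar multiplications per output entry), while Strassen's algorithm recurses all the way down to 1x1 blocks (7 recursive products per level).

Matrix multiplication for 16x16 matrices:

Standard algorithm: 16^3 = 4096 multiplications
Strassen's algorithm: 7^(log2(16)) = 7^4 = 2401 multiplications
Savings: 4096 - 2401 = 1695 multiplications

Standard: 4096 multiplications (16^3). Strassen: 2401 multiplications (7^4). Strassen reduces 8 recursive multiplications to 7 at each level.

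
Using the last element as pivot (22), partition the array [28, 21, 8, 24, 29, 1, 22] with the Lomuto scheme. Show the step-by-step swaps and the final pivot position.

Lomuto partition with pivot = 22:

Initial array: [28, 21, 8, 24, 29, 1, 22]

arr[0]=28 > 22: no swap
arr[1]=21 <= 22: swap with position 0, array becomes [21, 28, 8, 24, 29, 1, 22]
arr[2]=8 <= 22: swap with position 1, array becomes [21, 8, 28, 24, 29, 1, 22]
arr[3]=24 > 22: no swap
arr[4]=29 > 22: no swap
arr[5]=1 <= 22: swap with position 2, array becomes [21, 8, 1, 24, 29, 28, 22]

Place pivot at position 3: [21, 8, 1, 22, 29, 28, 24]
Pivot position: 3

After partitioning with pivot 22, the array becomes [21, 8, 1, 22, 29, 28, 24]. The pivot is placed at index 3. All elements to the left of the pivot are <= 22, and all elements to the right are > 22.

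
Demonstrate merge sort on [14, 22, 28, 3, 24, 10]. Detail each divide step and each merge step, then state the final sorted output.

Merge sort trace:

Split: [14, 22, 28, 3, 24, 10] -> [14, 22, 28] and [3, 24, 10]
  Split: [14, 22, 28] -> [14] and [22, 28]
    Split: [22, 28] -> [22] and [28]
    Merge: [22] + [28] -> [22, 28]
  Merge: [14] + [22, 28] -> [14, 22, 28]
  Split: [3, 24, 10] -> [3] and [24, 10]
    Split: [24, 10] -> [24] and [10]
    Merge: [24] + [10] -> [10, 24]
  Merge: [3] + [10, 24] -> [3, 10, 24]
Merge: [14, 22, 28] + [3, 10, 24] -> [3, 10, 14, 22, 24, 28]

Final sorted array: [3, 10, 14, 22, 24, 28]

The merge sort proceeds by recursively splitting the array and merging sorted halves.
After all merges, the sorted array is [3, 10, 14, 22, 24, 28].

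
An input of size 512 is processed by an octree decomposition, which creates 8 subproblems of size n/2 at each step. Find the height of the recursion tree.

For divide and conquer with division factor 2:

Problem sizes at each level:
Level 0: 512
Level 1: 256
Level 2: 128
Level 3: 64
Level 4: 32
Level 5: 16
Level 6: 8
Level 7: 4
Level 8: 2
Level 9: 1

The root is level 0 and the size-1 base case is level 9 (the tree spans levels 0 through 9, i.e. 10 levels counting the root), so the depth is the number of divisions: log_2(512) = 9

The recursion tree depth is log_2(512) = 9. At each level, the problem size is divided by 2, so it takes 9 divisions to reduce to a base case of size 1. The algorithm makes 8 recursive calls at each level.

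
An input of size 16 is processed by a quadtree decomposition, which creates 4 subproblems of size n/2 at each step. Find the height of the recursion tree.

For divide and conquer with division factor 2:

Problem sizes at each level:
Level 0: 16
Level 1: 8
Level 2: 4
Level 3: 2
Level 4: 1

The root is level 0 and the size-1 base case is level 4 (the tree spans levels 0 through 4, i.e. 5 levels counting the root), so the depth is the number of divisions: log_2(16) = 4

The recursion tree depth is log_2(16) = 4. At each level, the problem size is divided by 2, so it takes 4 divisions to reduce to a base case of size 1. The algorithm makes 4 recursive calls at each level.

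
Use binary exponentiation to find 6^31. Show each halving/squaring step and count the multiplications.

Computing 6^31 by squaring (build up from 6^1; each line after the first costs one multiplication):

6^1 = 6
6^2 = (6^1)^2 = 6^2 = 36
6^3 = 6 * 6^2 = 6 * 36 = 216
6^6 = (6^3)^2 = 216^2 = 46656
6^7 = 6 * 6^6 = 6 * 46656 = 279936
6^14 = (6^7)^2 = 279936^2 = 78364164096
6^15 = 6 * 6^14 = 6 * 78364164096 = 470184984576
6^30 = (6^15)^2 = 470184984576^2 = 221073919720733357899776
6^31 = 6 * 6^30 = 6 * 221073919720733357899776 = 1326443518324400147398656

Result: 1326443518324400147398656
Multiplications needed: 8 (8 lines after 6^1)

6^31 = 1326443518324400147398656. Using exponentiation by squaring, this requires 8 multiplications. The key idea: if the exponent is even, square the half-power; if odd, multiply by the base once.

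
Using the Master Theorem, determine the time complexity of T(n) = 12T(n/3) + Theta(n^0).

Master Theorem for T(n) = 12T(n/3) + O(n^0):

a = 12, b = 3, c = 0
log_b(a) = log_3(12) = 2.2619

Case 1: c = 0 < log_3(12) = 2.2619
T(n) = O(n^(log_3 12))

For T(n) = 12T(n/3) + O(n^0): log_3(12) = 2.2619. This is Case 1 of the Master Theorem (c < log_b(a), work dominated by leaves), giving O(n^(log_3 12)).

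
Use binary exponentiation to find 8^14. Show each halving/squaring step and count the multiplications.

Computing 8^14 by squaring (build up from 8^1; each line after the first costs one multiplication):

8^1 = 8
8^2 = (8^1)^2 = 8^2 = 64
8^3 = 8 * 8^2 = 8 * 64 = 512
8^6 = (8^3)^2 = 512^2 = 262144
8^7 = 8 * 8^6 = 8 * 262144 = 2097152
8^14 = (8^7)^2 = 2097152^2 = 4398046511104

Result: 4398046511104
Multiplications needed: 5 (5 lines after 8^1)

8^14 = 4398046511104. Using exponentiation by squaring, this requires 5 multiplications. The key idea: if the exponent is even, square the half-power; if odd, multiply by the base once.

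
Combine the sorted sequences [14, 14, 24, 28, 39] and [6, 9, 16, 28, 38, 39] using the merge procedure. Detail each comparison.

Merging process:

Compare 14 vs 6: take 6 from right. Merged: [6]
Compare 14 vs 9: take 9 from right. Merged: [6, 9]
Compare 14 vs 16: take 14 from left. Merged: [6, 9, 14]
Compare 14 vs 16: take 14 from left. Merged: [6, 9, 14, 14]
Compare 24 vs 16: take 16 from right. Merged: [6, 9, 14, 14, 16]
Compare 24 vs 28: take 24 from left. Merged: [6, 9, 14, 14, 16, 24]
Compare 28 vs 28: take 28 from left. Merged: [6, 9, 14, 14, 16, 24, 28]
Compare 39 vs 28: take 28 from right. Merged: [6, 9, 14, 14, 16, 24, 28, 28]
Compare 39 vs 38: take 38 from right. Merged: [6, 9, 14, 14, 16, 24, 28, 28, 38]
Compare 39 vs 39: take 39 from left. Merged: [6, 9, 14, 14, 16, 24, 28, 28, 38, 39]
Append remaining from right: [39]. Merged: [6, 9, 14, 14, 16, 24, 28, 28, 38, 39, 39]

Final merged array: [6, 9, 14, 14, 16, 24, 28, 28, 38, 39, 39]
Total comparisons: 10

The merged array is [6, 9, 14, 14, 16, 24, 28, 28, 38, 39, 39], requiring 10 comparisons. The merge step runs in O(n) time where n is the total number of elements.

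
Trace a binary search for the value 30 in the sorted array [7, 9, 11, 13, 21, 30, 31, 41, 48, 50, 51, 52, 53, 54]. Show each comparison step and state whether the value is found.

Binary search for 30 in [7, 9, 11, 13, 21, 30, 31, 41, 48, 50, 51, 52, 53, 54]:

lo=0, hi=13, mid=6, arr[mid]=31 -> 31 > 30, search left half
lo=0, hi=5, mid=2, arr[mid]=11 -> 11 < 30, search right half
lo=3, hi=5, mid=4, arr[mid]=21 -> 21 < 30, search right half
lo=5, hi=5, mid=5, arr[mid]=30 -> Found target at index 5!

Binary search finds 30 at index 5 after 4 comparisons. The search repeatedly halves the search space by comparing with the middle element.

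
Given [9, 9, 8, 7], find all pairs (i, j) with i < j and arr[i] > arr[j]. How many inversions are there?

Finding inversions in [9, 9, 8, 7]:

(0, 2): arr[0]=9 > arr[2]=8
(0, 3): arr[0]=9 > arr[3]=7
(1, 2): arr[1]=9 > arr[2]=8
(1, 3): arr[1]=9 > arr[3]=7
(2, 3): arr[2]=8 > arr[3]=7

Total inversions: 5

The array has 5 inversion(s): (0,2), (0,3), (1,2), (1,3), (2,3). Each pair (i,j) satisfies i < j and arr[i] > arr[j].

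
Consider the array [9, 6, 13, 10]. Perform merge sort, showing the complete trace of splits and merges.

Merge sort trace:

Split: [9, 6, 13, 10] -> [9, 6] and [13, 10]
  Split: [9, 6] -> [9] and [6]
  Merge: [9] + [6] -> [6, 9]
  Split: [13, 10] -> [13] and [10]
  Merge: [13] + [10] -> [10, 13]
Merge: [6, 9] + [10, 13] -> [6, 9, 10, 13]

Final sorted array: [6, 9, 10, 13]

The merge sort proceeds by recursively splitting the array and merging sorted halves.
After all merges, the sorted array is [6, 9, 10, 13].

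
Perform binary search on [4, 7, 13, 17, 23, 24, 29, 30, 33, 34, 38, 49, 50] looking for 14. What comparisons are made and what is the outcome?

Binary search for 14 in [4, 7, 13, 17, 23, 24, 29, 30, 33, 34, 38, 49, 50]:

lo=0, hi=12, mid=6, arr[mid]=29 -> 29 > 14, search left half
lo=0, hi=5, mid=2, arr[mid]=13 -> 13 < 14, search right half
lo=3, hi=5, mid=4, arr[mid]=23 -> 23 > 14, search left half
lo=3, hi=3, mid=3, arr[mid]=17 -> 17 > 14, search left half
lo=3 > hi=2, target 14 not found

Binary search determines that 14 is not in the array after 4 comparisons. The search space was exhausted without finding the target.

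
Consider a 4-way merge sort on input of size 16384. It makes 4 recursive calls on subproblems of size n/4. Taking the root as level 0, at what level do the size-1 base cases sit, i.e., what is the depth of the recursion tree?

For divide and conquer with division factor 4:

Problem sizes at each level:
Level 0: 16384
Level 1: 4096
Level 2: 1024
Level 3: 256
Level 4: 64
Level 5: 16
Level 6: 4
Level 7: 1

The root is level 0 and the size-1 base case is level 7 (the tree spans levels 0 through 7, i.e. 8 levels counting the root), so the depth is the number of divisions: log_4(16384) = 7

The recursion tree depth is log_4(16384) = 7. At each level, the problem size is divided by 4, so it takes 7 divisions to reduce to a base case of size 1. The algorithm makes 4 recursive calls at each level.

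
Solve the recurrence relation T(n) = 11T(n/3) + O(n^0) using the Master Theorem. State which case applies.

Master Theorem for T(n) = 11T(n/3) + O(n^0):

a = 11, b = 3, c = 0
log_b(a) = log_3(11) = 2.1827

Case 1: c = 0 < log_3(11) = 2.1827
T(n) = O(n^(log_3 11))

For T(n) = 11T(n/3) + O(n^0): log_3(11) = 2.1827. This is Case 1 of the Master Theorem (c < log_b(a), work dominated by leaves), giving O(n^(log_3 11)).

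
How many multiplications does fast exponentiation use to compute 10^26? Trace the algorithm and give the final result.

Computing 10^26 by squaring (build up from 10^1; each line after the first costs one multiplication):

10^1 = 10
10^2 = (10^1)^2 = 10^2 = 100
10^3 = 10 * 10^2 = 10 * 100 = 1000
10^6 = (10^3)^2 = 1000^2 = 1000000
10^12 = (10^6)^2 = 1000000^2 = 1000000000000
10^13 = 10 * 10^12 = 10 * 1000000000000 = 10000000000000
10^26 = (10^13)^2 = 10000000000000^2 = 100000000000000000000000000

Result: 100000000000000000000000000
Multiplications needed: 6 (6 lines after 10^1)

10^26 = 100000000000000000000000000. Using exponentiation by squaring, this requires 6 multiplications. The key idea: if the exponent is even, square the half-power; if odd, multiply by the base once.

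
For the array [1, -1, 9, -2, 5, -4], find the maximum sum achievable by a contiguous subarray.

Using Kadane's algorithm on [1, -1, 9, -2, 5, -4]:

Scanning through the array:
Position 1 (value -1): max_ending_here = 0, max_so_far = 1
Position 2 (value 9): max_ending_here = 9, max_so_far = 9
Position 3 (value -2): max_ending_here = 7, max_so_far = 9
Position 4 (value 5): max_ending_here = 12, max_so_far = 12
Position 5 (value -4): max_ending_here = 8, max_so_far = 12

Maximum subarray: [1, -1, 9, -2, 5]
Maximum sum: 12

The maximum subarray is [1, -1, 9, -2, 5] with sum 12. This subarray runs from index 0 to index 4.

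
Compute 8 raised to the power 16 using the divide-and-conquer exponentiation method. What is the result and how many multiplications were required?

Computing 8^16 by squaring (build up from 8^1; each line after the first costs one multiplication):

8^1 = 8
8^2 = (8^1)^2 = 8^2 = 64
8^4 = (8^2)^2 = 64^2 = 4096
8^8 = (8^4)^2 = 4096^2 = 16777216
8^16 = (8^8)^2 = 16777216^2 = 281474976710656

Result: 281474976710656
Multiplications needed: 4 (4 lines after 8^1)

8^16 = 281474976710656. Using exponentiation by squaring, this requires 4 multiplications. The key idea: if the exponent is even, square the half-power; if odd, multiply by the base once.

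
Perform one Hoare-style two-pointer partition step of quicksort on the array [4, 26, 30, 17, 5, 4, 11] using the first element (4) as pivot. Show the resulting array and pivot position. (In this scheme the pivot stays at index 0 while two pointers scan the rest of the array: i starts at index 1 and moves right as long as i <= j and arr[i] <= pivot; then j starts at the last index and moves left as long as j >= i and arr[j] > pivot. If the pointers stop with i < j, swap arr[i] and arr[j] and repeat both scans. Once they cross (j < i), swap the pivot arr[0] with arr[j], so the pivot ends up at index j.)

Hoare-style two-pointer partition with pivot = 4:

Initial array: [4, 26, 30, 17, 5, 4, 11]

Pointers start at i = 1, j = 6.
i stops at index 1 (arr[1]=26 > 4), j stops at index 5 (arr[5]=4 <= 4): swap arr[1] and arr[5], array becomes [4, 4, 30, 17, 5, 26, 11]
i ends at 2, j ends at 1: the pointers have crossed (j < i), so scanning stops.

Swap pivot arr[0] with arr[1] to place pivot at position 1: [4, 4, 30, 17, 5, 26, 11]
Pivot position: 1

After partitioning with pivot 4, the array becomes [4, 4, 30, 17, 5, 26, 11]. The pivot is placed at index 1. All elements to the left of the pivot are <= 4, and all elements to the right are > 4.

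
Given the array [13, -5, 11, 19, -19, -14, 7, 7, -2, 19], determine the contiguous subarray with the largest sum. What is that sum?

Using Kadane's algorithm on [13, -5, 11, 19, -19, -14, 7, 7, -2, 19]:

Scanning through the array:
Position 1 (value -5): max_ending_here = 8, max_so_far = 13
Position 2 (value 11): max_ending_here = 19, max_so_far = 19
Position 3 (value 19): max_ending_here = 38, max_so_far = 38
Position 4 (value -19): max_ending_here = 19, max_so_far = 38
Position 5 (value -14): max_ending_here = 5, max_so_far = 38
Position 6 (value 7): max_ending_here = 12, max_so_far = 38
Position 7 (value 7): max_ending_here = 19, max_so_far = 38
Position 8 (value -2): max_ending_here = 17, max_so_far = 38
Position 9 (value 19): max_ending_here = 36, max_so_far = 38

Maximum subarray: [13, -5, 11, 19]
Maximum sum: 38

The maximum subarray is [13, -5, 11, 19] with sum 38. This subarray runs from index 0 to index 3.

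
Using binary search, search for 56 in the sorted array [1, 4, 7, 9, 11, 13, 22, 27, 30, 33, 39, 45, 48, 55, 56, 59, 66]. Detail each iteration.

Binary search for 56 in [1, 4, 7, 9, 11, 13, 22, 27, 30, 33, 39, 45, 48, 55, 56, 59, 66]:

lo=0, hi=16, mid=8, arr[mid]=30 -> 30 < 56, search right half
lo=9, hi=16, mid=12, arr[mid]=48 -> 48 < 56, search right half
lo=13, hi=16, mid=14, arr[mid]=56 -> Found target at index 14!

Binary search finds 56 at index 14 after 3 comparisons. The search repeatedly halves the search space by comparing with the middle element.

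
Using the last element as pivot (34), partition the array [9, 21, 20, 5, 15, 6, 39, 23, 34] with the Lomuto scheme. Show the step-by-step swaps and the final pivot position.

Lomuto partition with pivot = 34:

Initial array: [9, 21, 20, 5, 15, 6, 39, 23, 34]

arr[0]=9 <= 34: swap with position 0, array becomes [9, 21, 20, 5, 15, 6, 39, 23, 34]
arr[1]=21 <= 34: swap with position 1, array becomes [9, 21, 20, 5, 15, 6, 39, 23, 34]
arr[2]=20 <= 34: swap with position 2, array becomes [9, 21, 20, 5, 15, 6, 39, 23, 34]
arr[3]=5 <= 34: swap with position 3, array becomes [9, 21, 20, 5, 15, 6, 39, 23, 34]
arr[4]=15 <= 34: swap with position 4, array becomes [9, 21, 20, 5, 15, 6, 39, 23, 34]
arr[5]=6 <= 34: swap with position 5, array becomes [9, 21, 20, 5, 15, 6, 39, 23, 34]
arr[6]=39 > 34: no swap
arr[7]=23 <= 34: swap with position 6, array becomes [9, 21, 20, 5, 15, 6, 23, 39, 34]

Place pivot at position 7: [9, 21, 20, 5, 15, 6, 23, 34, 39]
Pivot position: 7

After partitioning with pivot 34, the array becomes [9, 21, 20, 5, 15, 6, 23, 34, 39]. The pivot is placed at index 7. All elements to the left of the pivot are <= 34, and all elements to the right are > 34.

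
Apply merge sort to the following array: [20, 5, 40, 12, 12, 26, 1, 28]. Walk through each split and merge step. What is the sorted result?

Merge sort trace:

Split: [20, 5, 40, 12, 12, 26, 1, 28] -> [20, 5, 40, 12] and [12, 26, 1, 28]
  Split: [20, 5, 40, 12] -> [20, 5] and [40, 12]
    Split: [20, 5] -> [20] and [5]
    Merge: [20] + [5] -> [5, 20]
    Split: [40, 12] -> [40] and [12]
    Merge: [40] + [12] -> [12, 40]
  Merge: [5, 20] + [12, 40] -> [5, 12, 20, 40]
  Split: [12, 26, 1, 28] -> [12, 26] and [1, 28]
    Split: [12, 26] -> [12] and [26]
    Merge: [12] + [26] -> [12, 26]
    Split: [1, 28] -> [1] and [28]
    Merge: [1] + [28] -> [1, 28]
  Merge: [12, 26] + [1, 28] -> [1, 12, 26, 28]
Merge: [5, 12, 20, 40] + [1, 12, 26, 28] -> [1, 5, 12, 12, 20, 26, 28, 40]

Final sorted array: [1, 5, 12, 12, 20, 26, 28, 40]

The merge sort proceeds by recursively splitting the array and merging sorted halves.
After all merges, the sorted array is [1, 5, 12, 12, 20, 26, 28, 40].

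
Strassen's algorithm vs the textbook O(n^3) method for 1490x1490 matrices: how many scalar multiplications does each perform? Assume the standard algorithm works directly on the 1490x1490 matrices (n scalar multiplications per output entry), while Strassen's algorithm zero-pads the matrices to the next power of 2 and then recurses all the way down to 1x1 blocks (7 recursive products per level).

Matrix multiplication for 1490x1490 matrices:

Strassen's algorithm requires power-of-2 dimensions. Pad 1490x1490 to 2048x2048 (next power of 2).

Standard algorithm: 1490^3 = 3307949000 multiplications
Strassen's algorithm: 7^(log2(2048)) = 7^11 = 1977326743 multiplications
Savings: 3307949000 - 1977326743 = 1330622257 multiplications

Standard: 3307949000 multiplications (1490^3). Strassen: 1977326743 multiplications (7^11, after padding to 2048x2048). Strassen reduces 8 recursive multiplications to 7 at each level.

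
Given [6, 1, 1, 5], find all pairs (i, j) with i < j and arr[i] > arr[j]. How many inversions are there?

Finding inversions in [6, 1, 1, 5]:

(0, 1): arr[0]=6 > arr[1]=1
(0, 2): arr[0]=6 > arr[2]=1
(0, 3): arr[0]=6 > arr[3]=5

Total inversions: 3

The array has 3 inversion(s): (0,1), (0,2), (0,3). Each pair (i,j) satisfies i < j and arr[i] > arr[j].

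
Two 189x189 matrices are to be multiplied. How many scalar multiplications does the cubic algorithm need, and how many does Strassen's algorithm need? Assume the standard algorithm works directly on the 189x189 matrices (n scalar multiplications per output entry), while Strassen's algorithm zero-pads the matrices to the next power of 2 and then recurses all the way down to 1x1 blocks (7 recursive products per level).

Matrix multiplication for 189x189 matrices:

Strassen's algorithm requires power-of-2 dimensions. Pad 189x189 to 256x256 (next power of 2).

Standard algorithm: 189^3 = 6751269 multiplications
Strassen's algorithm: 7^(log2(256)) = 7^8 = 5764801 multiplications
Savings: 6751269 - 5764801 = 986468 multiplications

Standard: 6751269 multiplications (189^3). Strassen: 5764801 multiplications (7^8, after padding to 256x256). Strassen reduces 8 recursive multiplications to 7 at each level.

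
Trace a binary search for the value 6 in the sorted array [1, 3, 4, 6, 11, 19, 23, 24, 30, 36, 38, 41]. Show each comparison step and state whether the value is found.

Binary search for 6 in [1, 3, 4, 6, 11, 19, 23, 24, 30, 36, 38, 41]:

lo=0, hi=11, mid=5, arr[mid]=19 -> 19 > 6, search left half
lo=0, hi=4, mid=2, arr[mid]=4 -> 4 < 6, search right half
lo=3, hi=4, mid=3, arr[mid]=6 -> Found target at index 3!

Binary search finds 6 at index 3 after 3 comparisons. The search repeatedly halves the search space by comparing with the middle element.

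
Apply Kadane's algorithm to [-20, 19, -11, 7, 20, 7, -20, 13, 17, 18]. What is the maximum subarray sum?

Using Kadane's algorithm on [-20, 19, -11, 7, 20, 7, -20, 13, 17, 18]:

Scanning through the array:
Position 1 (value 19): max_ending_here = 19, max_so_far = 19
Position 2 (value -11): max_ending_here = 8, max_so_far = 19
Position 3 (value 7): max_ending_here = 15, max_so_far = 19
Position 4 (value 20): max_ending_here = 35, max_so_far = 35
Position 5 (value 7): max_ending_here = 42, max_so_far = 42
Position 6 (value -20): max_ending_here = 22, max_so_far = 42
Position 7 (value 13): max_ending_here = 35, max_so_far = 42
Position 8 (value 17): max_ending_here = 52, max_so_far = 52
Position 9 (value 18): max_ending_here = 70, max_so_far = 70

Maximum subarray: [19, -11, 7, 20, 7, -20, 13, 17, 18]
Maximum sum: 70

The maximum subarray is [19, -11, 7, 20, 7, -20, 13, 17, 18] with sum 70. This subarray runs from index 1 to index 9.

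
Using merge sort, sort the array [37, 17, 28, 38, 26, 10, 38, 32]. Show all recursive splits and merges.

Merge sort trace:

Split: [37, 17, 28, 38, 26, 10, 38, 32] -> [37, 17, 28, 38] and [26, 10, 38, 32]
  Split: [37, 17, 28, 38] -> [37, 17] and [28, 38]
    Split: [37, 17] -> [37] and [17]
    Merge: [37] + [17] -> [17, 37]
    Split: [28, 38] -> [28] and [38]
    Merge: [28] + [38] -> [28, 38]
  Merge: [17, 37] + [28, 38] -> [17, 28, 37, 38]
  Split: [26, 10, 38, 32] -> [26, 10] and [38, 32]
    Split: [26, 10] -> [26] and [10]
    Merge: [26] + [10] -> [10, 26]
    Split: [38, 32] -> [38] and [32]
    Merge: [38] + [32] -> [32, 38]
  Merge: [10, 26] + [32, 38] -> [10, 26, 32, 38]
Merge: [17, 28, 37, 38] + [10, 26, 32, 38] -> [10, 17, 26, 28, 32, 37, 38, 38]

Final sorted array: [10, 17, 26, 28, 32, 37, 38, 38]

The merge sort proceeds by recursively splitting the array and merging sorted halves.
After all merges, the sorted array is [10, 17, 26, 28, 32, 37, 38, 38].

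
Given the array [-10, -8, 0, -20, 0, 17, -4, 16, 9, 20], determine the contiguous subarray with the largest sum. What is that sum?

Using Kadane's algorithm on [-10, -8, 0, -20, 0, 17, -4, 16, 9, 20]:

Scanning through the array:
Position 1 (value -8): max_ending_here = -8, max_so_far = -8
Position 2 (value 0): max_ending_here = 0, max_so_far = 0
Position 3 (value -20): max_ending_here = -20, max_so_far = 0
Position 4 (value 0): max_ending_here = 0, max_so_far = 0
Position 5 (value 17): max_ending_here = 17, max_so_far = 17
Position 6 (value -4): max_ending_here = 13, max_so_far = 17
Position 7 (value 16): max_ending_here = 29, max_so_far = 29
Position 8 (value 9): max_ending_here = 38, max_so_far = 38
Position 9 (value 20): max_ending_here = 58, max_so_far = 58

Maximum subarray: [0, 17, -4, 16, 9, 20]
Maximum sum: 58

The maximum subarray is [0, 17, -4, 16, 9, 20] with sum 58. This subarray runs from index 4 to index 9.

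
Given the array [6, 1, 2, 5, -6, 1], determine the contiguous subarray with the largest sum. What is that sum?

Using Kadane's algorithm on [6, 1, 2, 5, -6, 1]:

Scanning through the array:
Position 1 (value 1): max_ending_here = 7, max_so_far = 7
Position 2 (value 2): max_ending_here = 9, max_so_far = 9
Position 3 (value 5): max_ending_here = 14, max_so_far = 14
Position 4 (value -6): max_ending_here = 8, max_so_far = 14
Position 5 (value 1): max_ending_here = 9, max_so_far = 14

Maximum subarray: [6, 1, 2, 5]
Maximum sum: 14

The maximum subarray is [6, 1, 2, 5] with sum 14. This subarray runs from index 0 to index 3.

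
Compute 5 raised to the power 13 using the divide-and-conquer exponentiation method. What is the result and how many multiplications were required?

Computing 5^13 by squaring (build up from 5^1; each line after the first costs one multiplication):

5^1 = 5
5^2 = (5^1)^2 = 5^2 = 25
5^3 = 5 * 5^2 = 5 * 25 = 125
5^6 = (5^3)^2 = 125^2 = 15625
5^12 = (5^6)^2 = 15625^2 = 244140625
5^13 = 5 * 5^12 = 5 * 244140625 = 1220703125

Result: 1220703125
Multiplications needed: 5 (5 lines after 5^1)

5^13 = 1220703125. Using exponentiation by squaring, this requires 5 multiplications. The key idea: if the exponent is even, square the half-power; if odd, multiply by the base once.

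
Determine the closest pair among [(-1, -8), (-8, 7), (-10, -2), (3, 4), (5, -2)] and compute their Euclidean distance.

Computing all pairwise distances among 5 points:

d((-1, -8), (-8, 7)) = 16.5529
d((-1, -8), (-10, -2)) = 10.8167
d((-1, -8), (3, 4)) = 12.6491
d((-1, -8), (5, -2)) = 8.4853
d((-8, 7), (-10, -2)) = 9.2195
d((-8, 7), (3, 4)) = 11.4018
d((-8, 7), (5, -2)) = 15.8114
d((-10, -2), (3, 4)) = 14.3178
d((-10, -2), (5, -2)) = 15.0
d((3, 4), (5, -2)) = 6.3246 <-- minimum

Closest pair: (3, 4) and (5, -2) with distance 6.3246

The closest pair is (3, 4) and (5, -2) with Euclidean distance 6.3246. For 5 points, brute-force pairwise comparison is shown above. For large n, the divide-and-conquer algorithm (sort by x, recurse on halves, check the dividing strip) achieves O(n log n).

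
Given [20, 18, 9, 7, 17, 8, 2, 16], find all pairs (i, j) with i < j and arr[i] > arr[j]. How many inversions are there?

Finding inversions in [20, 18, 9, 7, 17, 8, 2, 16]:

(0, 1): arr[0]=20 > arr[1]=18
(0, 2): arr[0]=20 > arr[2]=9
(0, 3): arr[0]=20 > arr[3]=7
(0, 4): arr[0]=20 > arr[4]=17
(0, 5): arr[0]=20 > arr[5]=8
(0, 6): arr[0]=20 > arr[6]=2
(0, 7): arr[0]=20 > arr[7]=16
(1, 2): arr[1]=18 > arr[2]=9
(1, 3): arr[1]=18 > arr[3]=7
(1, 4): arr[1]=18 > arr[4]=17
(1, 5): arr[1]=18 > arr[5]=8
(1, 6): arr[1]=18 > arr[6]=2
(1, 7): arr[1]=18 > arr[7]=16
(2, 3): arr[2]=9 > arr[3]=7
(2, 5): arr[2]=9 > arr[5]=8
(2, 6): arr[2]=9 > arr[6]=2
(3, 6): arr[3]=7 > arr[6]=2
(4, 5): arr[4]=17 > arr[5]=8
(4, 6): arr[4]=17 > arr[6]=2
(4, 7): arr[4]=17 > arr[7]=16
(5, 6): arr[5]=8 > arr[6]=2

Total inversions: 21

The array has 21 inversion(s): (0,1), (0,2), (0,3), (0,4), (0,5), (0,6), (0,7), (1,2), (1,3), (1,4), (1,5), (1,6), (1,7), (2,3), (2,5), (2,6), (3,6), (4,5), (4,6), (4,7), (5,6). Each pair (i,j) satisfies i < j and arr[i] > arr[j].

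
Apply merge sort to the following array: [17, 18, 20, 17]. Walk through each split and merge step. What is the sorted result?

Merge sort trace:

Split: [17, 18, 20, 17] -> [17, 18] and [20, 17]
  Split: [17, 18] -> [17] and [18]
  Merge: [17] + [18] -> [17, 18]
  Split: [20, 17] -> [20] and [17]
  Merge: [20] + [17] -> [17, 20]
Merge: [17, 18] + [17, 20] -> [17, 17, 18, 20]

Final sorted array: [17, 17, 18, 20]

The merge sort proceeds by recursively splitting the array and merging sorted halves.
After all merges, the sorted array is [17, 17, 18, 20].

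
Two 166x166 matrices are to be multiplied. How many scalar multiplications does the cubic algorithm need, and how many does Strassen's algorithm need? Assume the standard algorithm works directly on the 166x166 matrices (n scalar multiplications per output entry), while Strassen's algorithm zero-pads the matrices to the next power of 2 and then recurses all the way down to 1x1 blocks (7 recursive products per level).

Matrix multiplication for 166x166 matrices:

Strassen's algorithm requires power-of-2 dimensions. Pad 166x166 to 256x256 (next power of 2).

Standard algorithm: 166^3 = 4574296 multiplications
Strassen's algorithm: 7^(log2(256)) = 7^8 = 5764801 multiplications
Difference: 4574296 - 5764801 = -1190505 (Strassen uses MORE here due to padding overhead — for small or just-over-power-of-2 n, padding can outweigh the per-level savings)

Standard: 4574296 multiplications (166^3). Strassen: 5764801 multiplications (7^8, after padding to 256x256). Strassen reduces 8 recursive multiplications to 7 at each level.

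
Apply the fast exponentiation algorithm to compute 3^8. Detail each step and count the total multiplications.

Computing 3^8 by squaring (build up from 3^1; each line after the first costs one multiplication):

3^1 = 3
3^2 = (3^1)^2 = 3^2 = 9
3^4 = (3^2)^2 = 9^2 = 81
3^8 = (3^4)^2 = 81^2 = 6561

Result: 6561
Multiplications needed: 3 (3 lines after 3^1)

3^8 = 6561. Using exponentiation by squaring, this requires 3 multiplications. The key idea: if the exponent is even, square the half-power; if odd, multiply by the base once.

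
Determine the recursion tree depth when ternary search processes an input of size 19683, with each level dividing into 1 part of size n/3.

For divide and conquer with division factor 3:

Problem sizes at each level:
Level 0: 19683
Level 1: 6561
Level 2: 2187
Level 3: 729
Level 4: 243
Level 5: 81
Level 6: 27
Level 7: 9
Level 8: 3
Level 9: 1

The root is level 0 and the size-1 base case is level 9 (the tree spans levels 0 through 9, i.e. 10 levels counting the root), so the depth is the number of divisions: log_3(19683) = 9

The recursion tree depth is log_3(19683) = 9. At each level, the problem size is divided by 3, so it takes 9 divisions to reduce to a base case of size 1. The algorithm makes 1 recursive call at each level.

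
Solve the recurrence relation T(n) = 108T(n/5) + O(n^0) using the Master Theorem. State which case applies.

Master Theorem for T(n) = 108T(n/5) + O(n^0):

a = 108, b = 5, c = 0
log_b(a) = log_5(108) = 2.9092

Case 1: c = 0 < log_5(108) = 2.9092
T(n) = O(n^(log_5 108))

For T(n) = 108T(n/5) + O(n^0): log_5(108) = 2.9092. This is Case 1 of the Master Theorem (c < log_b(a), work dominated by leaves), giving O(n^(log_5 108)).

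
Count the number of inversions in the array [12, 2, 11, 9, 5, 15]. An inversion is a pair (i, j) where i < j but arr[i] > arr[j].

Finding inversions in [12, 2, 11, 9, 5, 15]:

(0, 1): arr[0]=12 > arr[1]=2
(0, 2): arr[0]=12 > arr[2]=11
(0, 3): arr[0]=12 > arr[3]=9
(0, 4): arr[0]=12 > arr[4]=5
(2, 3): arr[2]=11 > arr[3]=9
(2, 4): arr[2]=11 > arr[4]=5
(3, 4): arr[3]=9 > arr[4]=5

Total inversions: 7

The array has 7 inversion(s): (0,1), (0,2), (0,3), (0,4), (2,3), (2,4), (3,4). Each pair (i,j) satisfies i < j and arr[i] > arr[j].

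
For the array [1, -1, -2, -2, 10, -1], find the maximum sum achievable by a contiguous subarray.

Using Kadane's algorithm on [1, -1, -2, -2, 10, -1]:

Scanning through the array:
Position 1 (value -1): max_ending_here = 0, max_so_far = 1
Position 2 (value -2): max_ending_here = -2, max_so_far = 1
Position 3 (value -2): max_ending_here = -2, max_so_far = 1
Position 4 (value 10): max_ending_here = 10, max_so_far = 10
Position 5 (value -1): max_ending_here = 9, max_so_far = 10

Maximum subarray: [10]
Maximum sum: 10

The maximum subarray is [10] with sum 10. This subarray runs from index 4 to index 4.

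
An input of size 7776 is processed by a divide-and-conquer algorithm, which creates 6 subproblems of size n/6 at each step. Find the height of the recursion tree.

For divide and conquer with division factor 6:

Problem sizes at each level:
Level 0: 7776
Level 1: 1296
Level 2: 216
Level 3: 36
Level 4: 6
Level 5: 1

The root is level 0 and the size-1 base case is level 5 (the tree spans levels 0 through 5, i.e. 6 levels counting the root), so the depth is the number of divisions: log_6(7776) = 5

The recursion tree depth is log_6(7776) = 5. At each level, the problem size is divided by 6, so it takes 5 divisions to reduce to a base case of size 1. The algorithm makes 6 recursive calls at each level.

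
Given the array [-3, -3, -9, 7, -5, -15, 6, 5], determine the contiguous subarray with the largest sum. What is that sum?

Using Kadane's algorithm on [-3, -3, -9, 7, -5, -15, 6, 5]:

Scanning through the array:
Position 1 (value -3): max_ending_here = -3, max_so_far = -3
Position 2 (value -9): max_ending_here = -9, max_so_far = -3
Position 3 (value 7): max_ending_here = 7, max_so_far = 7
Position 4 (value -5): max_ending_here = 2, max_so_far = 7
Position 5 (value -15): max_ending_here = -13, max_so_far = 7
Position 6 (value 6): max_ending_here = 6, max_so_far = 7
Position 7 (value 5): max_ending_here = 11, max_so_far = 11

Maximum subarray: [6, 5]
Maximum sum: 11

The maximum subarray is [6, 5] with sum 11. This subarray runs from index 6 to index 7.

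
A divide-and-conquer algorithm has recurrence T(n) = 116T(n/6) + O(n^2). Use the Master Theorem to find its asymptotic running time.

Master Theorem for T(n) = 116T(n/6) + O(n^2):

a = 116, b = 6, c = 2
log_b(a) = log_6(116) = 2.6530

Case 1: c = 2 < log_6(116) = 2.6530
T(n) = O(n^(log_6 116))

For T(n) = 116T(n/6) + O(n^2): log_6(116) = 2.6530. This is Case 1 of the Master Theorem (c < log_b(a), work dominated by leaves), giving O(n^(log_6 116)).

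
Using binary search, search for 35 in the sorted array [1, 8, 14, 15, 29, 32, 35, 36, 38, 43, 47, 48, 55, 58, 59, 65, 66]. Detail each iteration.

Binary search for 35 in [1, 8, 14, 15, 29, 32, 35, 36, 38, 43, 47, 48, 55, 58, 59, 65, 66]:

lo=0, hi=16, mid=8, arr[mid]=38 -> 38 > 35, search left half
lo=0, hi=7, mid=3, arr[mid]=15 -> 15 < 35, search right half
lo=4, hi=7, mid=5, arr[mid]=32 -> 32 < 35, search right half
lo=6, hi=7, mid=6, arr[mid]=35 -> Found target at index 6!

Binary search finds 35 at index 6 after 4 comparisons. The search repeatedly halves the search space by comparing with the middle element.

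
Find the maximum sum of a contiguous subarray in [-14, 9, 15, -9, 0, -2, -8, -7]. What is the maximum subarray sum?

Using Kadane's algorithm on [-14, 9, 15, -9, 0, -2, -8, -7]:

Scanning through the array:
Position 1 (value 9): max_ending_here = 9, max_so_far = 9
Position 2 (value 15): max_ending_here = 24, max_so_far = 24
Position 3 (value -9): max_ending_here = 15, max_so_far = 24
Position 4 (value 0): max_ending_here = 15, max_so_far = 24
Position 5 (value -2): max_ending_here = 13, max_so_far = 24
Position 6 (value -8): max_ending_here = 5, max_so_far = 24
Position 7 (value -7): max_ending_here = -2, max_so_far = 24

Maximum subarray: [9, 15]
Maximum sum: 24

The maximum subarray is [9, 15] with sum 24. This subarray runs from index 1 to index 2.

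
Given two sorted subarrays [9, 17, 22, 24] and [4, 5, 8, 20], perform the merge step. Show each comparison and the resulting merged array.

Merging process:

Compare 9 vs 4: take 4 from right. Merged: [4]
Compare 9 vs 5: take 5 from right. Merged: [4, 5]
Compare 9 vs 8: take 8 from right. Merged: [4, 5, 8]
Compare 9 vs 20: take 9 from left. Merged: [4, 5, 8, 9]
Compare 17 vs 20: take 17 from left. Merged: [4, 5, 8, 9, 17]
Compare 22 vs 20: take 20 from right. Merged: [4, 5, 8, 9, 17, 20]
Append remaining from left: [22, 24]. Merged: [4, 5, 8, 9, 17, 20, 22, 24]

Final merged array: [4, 5, 8, 9, 17, 20, 22, 24]
Total comparisons: 6

The merged array is [4, 5, 8, 9, 17, 20, 22, 24], requiring 6 comparisons. The merge step runs in O(n) time where n is the total number of elements.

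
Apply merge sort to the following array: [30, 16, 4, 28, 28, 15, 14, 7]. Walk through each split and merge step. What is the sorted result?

Merge sort trace:

Split: [30, 16, 4, 28, 28, 15, 14, 7] -> [30, 16, 4, 28] and [28, 15, 14, 7]
  Split: [30, 16, 4, 28] -> [30, 16] and [4, 28]
    Split: [30, 16] -> [30] and [16]
    Merge: [30] + [16] -> [16, 30]
    Split: [4, 28] -> [4] and [28]
    Merge: [4] + [28] -> [4, 28]
  Merge: [16, 30] + [4, 28] -> [4, 16, 28, 30]
  Split: [28, 15, 14, 7] -> [28, 15] and [14, 7]
    Split: [28, 15] -> [28] and [15]
    Merge: [28] + [15] -> [15, 28]
    Split: [14, 7] -> [14] and [7]
    Merge: [14] + [7] -> [7, 14]
  Merge: [15, 28] + [7, 14] -> [7, 14, 15, 28]
Merge: [4, 16, 28, 30] + [7, 14, 15, 28] -> [4, 7, 14, 15, 16, 28, 28, 30]

Final sorted array: [4, 7, 14, 15, 16, 28, 28, 30]

The merge sort proceeds by recursively splitting the array and merging sorted halves.
After all merges, the sorted array is [4, 7, 14, 15, 16, 28, 28, 30].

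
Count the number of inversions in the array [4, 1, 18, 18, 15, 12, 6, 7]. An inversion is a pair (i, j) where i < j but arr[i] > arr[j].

Finding inversions in [4, 1, 18, 18, 15, 12, 6, 7]:

(0, 1): arr[0]=4 > arr[1]=1
(2, 4): arr[2]=18 > arr[4]=15
(2, 5): arr[2]=18 > arr[5]=12
(2, 6): arr[2]=18 > arr[6]=6
(2, 7): arr[2]=18 > arr[7]=7
(3, 4): arr[3]=18 > arr[4]=15
(3, 5): arr[3]=18 > arr[5]=12
(3, 6): arr[3]=18 > arr[6]=6
(3, 7): arr[3]=18 > arr[7]=7
(4, 5): arr[4]=15 > arr[5]=12
(4, 6): arr[4]=15 > arr[6]=6
(4, 7): arr[4]=15 > arr[7]=7
(5, 6): arr[5]=12 > arr[6]=6
(5, 7): arr[5]=12 > arr[7]=7

Total inversions: 14

The array has 14 inversion(s): (0,1), (2,4), (2,5), (2,6), (2,7), (3,4), (3,5), (3,6), (3,7), (4,5), (4,6), (4,7), (5,6), (5,7). Each pair (i,j) satisfies i < j and arr[i] > arr[j].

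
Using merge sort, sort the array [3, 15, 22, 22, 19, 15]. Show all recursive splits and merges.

Merge sort trace:

Split: [3, 15, 22, 22, 19, 15] -> [3, 15, 22] and [22, 19, 15]
  Split: [3, 15, 22] -> [3] and [15, 22]
    Split: [15, 22] -> [15] and [22]
    Merge: [15] + [22] -> [15, 22]
  Merge: [3] + [15, 22] -> [3, 15, 22]
  Split: [22, 19, 15] -> [22] and [19, 15]
    Split: [19, 15] -> [19] and [15]
    Merge: [19] + [15] -> [15, 19]
  Merge: [22] + [15, 19] -> [15, 19, 22]
Merge: [3, 15, 22] + [15, 19, 22] -> [3, 15, 15, 19, 22, 22]

Final sorted array: [3, 15, 15, 19, 22, 22]

The merge sort proceeds by recursively splitting the array and merging sorted halves.
After all merges, the sorted array is [3, 15, 15, 19, 22, 22].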